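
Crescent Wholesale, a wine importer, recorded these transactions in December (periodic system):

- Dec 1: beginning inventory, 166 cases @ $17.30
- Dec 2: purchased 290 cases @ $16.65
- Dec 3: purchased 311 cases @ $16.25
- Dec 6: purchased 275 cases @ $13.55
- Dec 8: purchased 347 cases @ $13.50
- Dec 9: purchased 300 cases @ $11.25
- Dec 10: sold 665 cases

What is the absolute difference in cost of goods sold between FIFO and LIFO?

FIFO COGS: 166 @ $17.30 + 290 @ $16.65 + 209 @ $16.25 = $11,096.55
LIFO COGS: 300 @ $11.25 + 347 @ $13.50 + 18 @ $13.55 = $8,303.40
Difference = |$11,096.55 − $8,303.40| = $2,793.15

$2,793.15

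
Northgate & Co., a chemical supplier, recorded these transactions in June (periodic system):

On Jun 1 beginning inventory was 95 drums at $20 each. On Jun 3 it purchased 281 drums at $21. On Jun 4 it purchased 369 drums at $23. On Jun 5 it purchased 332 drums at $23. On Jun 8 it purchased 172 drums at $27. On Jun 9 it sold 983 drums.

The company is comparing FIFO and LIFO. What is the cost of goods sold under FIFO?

FIFO COGS: 95 @ $20 + 281 @ $21 + 369 @ $23 + 238 @ $23 = $21,762
LIFO COGS: 172 @ $27 + 332 @ $23 + 369 @ $23 + 110 @ $21 = $23,077

COGS = $21,762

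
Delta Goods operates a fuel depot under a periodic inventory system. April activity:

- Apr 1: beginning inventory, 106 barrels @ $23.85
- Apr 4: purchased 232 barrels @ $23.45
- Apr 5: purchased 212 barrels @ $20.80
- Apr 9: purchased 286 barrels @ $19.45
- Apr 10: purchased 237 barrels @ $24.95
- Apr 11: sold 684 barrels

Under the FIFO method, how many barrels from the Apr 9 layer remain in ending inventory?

Apr 11, 684 sold [FIFO — oldest first]: 106 @ $23.85 + 232 @ $23.45 + 212 @ $20.80 + 134 @ $19.45 = $14,984.40
Ending inventory: 152 @ $19.45 + 237 @ $24.95 = $8,869.55

152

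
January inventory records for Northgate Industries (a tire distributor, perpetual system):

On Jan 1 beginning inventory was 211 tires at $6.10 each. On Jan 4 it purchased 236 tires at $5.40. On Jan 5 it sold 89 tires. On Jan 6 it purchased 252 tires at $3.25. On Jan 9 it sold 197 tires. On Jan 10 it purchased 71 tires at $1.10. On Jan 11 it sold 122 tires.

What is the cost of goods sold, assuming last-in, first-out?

COGS = $1,364.70

Jan 5, 89 sold [LIFO — newest first]: 89 @ $5.40 = $480.60
Jan 9, 197 sold [LIFO — newest first]: 197 @ $3.25 = $640.25
Jan 11, 122 sold [LIFO — newest first]: 71 @ $1.10 + 51 @ $3.25 = $243.85
Total COGS = $480.60 + $640.25 + $243.85 = $1,364.70
Ending inventory: 211 @ $6.10 + 147 @ $5.40 + 4 @ $3.25 = $2,093.90
Check: goods available $3,458.60 = COGS $1,364.70 + ending $2,093.90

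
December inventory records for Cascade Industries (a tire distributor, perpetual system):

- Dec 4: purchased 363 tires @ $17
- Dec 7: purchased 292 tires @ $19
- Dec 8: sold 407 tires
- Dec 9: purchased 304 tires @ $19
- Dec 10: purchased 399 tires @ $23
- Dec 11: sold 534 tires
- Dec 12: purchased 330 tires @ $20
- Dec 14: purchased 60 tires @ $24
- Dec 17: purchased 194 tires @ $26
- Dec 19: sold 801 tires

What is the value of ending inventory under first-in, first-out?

Ending inventory = $5,188

Dec 8, 407 sold [FIFO — oldest first]: 363 @ $17 + 44 @ $19 = $7,007
Dec 11, 534 sold [FIFO — oldest first]: 248 @ $19 + 286 @ $19 = $10,146
Dec 19, 801 sold [FIFO — oldest first]: 18 @ $19 + 399 @ $23 + 330 @ $20 + 54 @ $24 = $17,415
Total COGS = $7,007 + $10,146 + $17,415 = $34,568
Ending inventory: 6 @ $24 + 194 @ $26 = $5,188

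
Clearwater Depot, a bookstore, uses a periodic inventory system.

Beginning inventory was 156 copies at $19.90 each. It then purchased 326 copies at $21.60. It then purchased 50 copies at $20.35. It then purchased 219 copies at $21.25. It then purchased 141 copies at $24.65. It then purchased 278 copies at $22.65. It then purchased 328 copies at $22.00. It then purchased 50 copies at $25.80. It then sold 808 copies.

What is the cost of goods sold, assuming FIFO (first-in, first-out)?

Sale 1 (808) [FIFO — oldest first]: 156 @ $19.90 + 326 @ $21.60 + 50 @ $20.35 + 219 @ $21.25 + 57 @ $24.65 = $17,222.30
Ending inventory: 84 @ $24.65 + 278 @ $22.65 + 328 @ $22.00 + 50 @ $25.80 = $16,873.30
Check: goods available $34,095.60 = COGS $17,222.30 + ending $16,873.30

COGS = $17,222.30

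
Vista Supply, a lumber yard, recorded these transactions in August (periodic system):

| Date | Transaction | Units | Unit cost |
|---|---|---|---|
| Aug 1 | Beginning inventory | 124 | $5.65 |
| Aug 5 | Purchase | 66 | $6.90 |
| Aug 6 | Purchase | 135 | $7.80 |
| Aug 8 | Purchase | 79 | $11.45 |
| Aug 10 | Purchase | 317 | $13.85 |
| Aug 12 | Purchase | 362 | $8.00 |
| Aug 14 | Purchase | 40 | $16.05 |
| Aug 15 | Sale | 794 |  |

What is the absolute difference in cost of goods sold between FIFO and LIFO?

$699.20

FIFO COGS: 124 @ $5.65 + 66 @ $6.90 + 135 @ $7.80 + 79 @ $11.45 + 317 @ $13.85 + 73 @ $8.00 = $8,088.00
LIFO COGS: 40 @ $16.05 + 362 @ $8.00 + 317 @ $13.85 + 75 @ $11.45 = $8,787.20
Difference = |$8,088.00 − $8,787.20| = $699.20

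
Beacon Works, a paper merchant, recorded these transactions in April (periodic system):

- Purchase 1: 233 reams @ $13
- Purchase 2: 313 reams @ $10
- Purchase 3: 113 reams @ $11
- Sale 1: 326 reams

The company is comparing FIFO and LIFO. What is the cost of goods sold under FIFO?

COGS = $3,959

FIFO COGS: 233 @ $13 + 93 @ $10 = $3,959
LIFO COGS: 113 @ $11 + 213 @ $10 = $3,373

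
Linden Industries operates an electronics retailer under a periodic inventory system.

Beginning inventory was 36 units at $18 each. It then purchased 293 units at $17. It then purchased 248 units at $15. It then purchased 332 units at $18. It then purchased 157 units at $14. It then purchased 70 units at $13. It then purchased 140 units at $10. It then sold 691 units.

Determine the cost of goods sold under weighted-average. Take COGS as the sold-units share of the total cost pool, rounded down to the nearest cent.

COGS = $10,740.28

Sale 1, sell 691: 691/1276 × $19,833.00 → $10,740.28
Ending inventory (cost pool remaining) = $9,092.72
Check: goods available $19,833.00 = COGS $10,740.28 + ending $9,092.72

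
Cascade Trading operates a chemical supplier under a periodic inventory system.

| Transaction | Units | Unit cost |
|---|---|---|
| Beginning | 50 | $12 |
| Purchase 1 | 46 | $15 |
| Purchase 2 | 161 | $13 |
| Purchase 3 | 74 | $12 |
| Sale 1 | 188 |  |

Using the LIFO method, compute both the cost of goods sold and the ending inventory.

Sale 1 (188) [LIFO — newest first]: 74 @ $12 + 114 @ $13 = $2,370
Ending inventory: 50 @ $12 + 46 @ $15 + 47 @ $13 = $1,901

COGS = $2,370; ending inventory = $1,901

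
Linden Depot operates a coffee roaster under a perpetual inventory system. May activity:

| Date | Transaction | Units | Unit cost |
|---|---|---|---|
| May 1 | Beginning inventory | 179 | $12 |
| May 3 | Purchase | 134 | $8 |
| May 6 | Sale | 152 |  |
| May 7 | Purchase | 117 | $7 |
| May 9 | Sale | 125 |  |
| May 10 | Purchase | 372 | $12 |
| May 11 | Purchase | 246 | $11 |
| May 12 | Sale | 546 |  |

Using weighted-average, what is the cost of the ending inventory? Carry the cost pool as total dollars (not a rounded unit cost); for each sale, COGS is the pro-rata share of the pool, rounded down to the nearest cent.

Ending inventory = $2,489.98

After May 1: 179 on hand, pool $2,148.00 (≈ $12.0000 each)
After May 3: 313 on hand, pool $3,220.00 (≈ $10.2875 each)
May 6, sell 152: 152/313 × $3,220.00 → $1,563.70
After May 7: 278 on hand, pool $2,475.30 (≈ $8.9040 each)
May 9, sell 125: 125/278 × $2,475.30 → $1,112.99
After May 10: 525 on hand, pool $5,826.31 (≈ $11.0977 each)
After May 11: 771 on hand, pool $8,532.31 (≈ $11.0665 each)
May 12, sell 546: 546/771 × $8,532.31 → $6,042.33
Total COGS = $1,563.70 + $1,112.99 + $6,042.33 = $8,719.02
Ending inventory (cost pool remaining) = $2,489.98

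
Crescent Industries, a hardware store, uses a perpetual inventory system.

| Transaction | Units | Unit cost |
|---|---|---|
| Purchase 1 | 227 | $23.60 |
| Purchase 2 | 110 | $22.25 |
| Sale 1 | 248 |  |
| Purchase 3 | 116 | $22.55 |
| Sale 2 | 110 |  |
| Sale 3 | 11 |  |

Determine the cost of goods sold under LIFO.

Sale 1 (248) [LIFO — newest first]: 110 @ $22.25 + 138 @ $23.60 = $5,704.30
Sale 2 (110) [LIFO — newest first]: 110 @ $22.55 = $2,480.50
Sale 3 (11) [LIFO — newest first]: 6 @ $22.55 + 5 @ $23.60 = $253.30
Total COGS = $5,704.30 + $2,480.50 + $253.30 = $8,438.10
Ending inventory: 84 @ $23.60 = $1,982.40
Check: goods available $10,420.50 = COGS $8,438.10 + ending $1,982.40

COGS = $8,438.10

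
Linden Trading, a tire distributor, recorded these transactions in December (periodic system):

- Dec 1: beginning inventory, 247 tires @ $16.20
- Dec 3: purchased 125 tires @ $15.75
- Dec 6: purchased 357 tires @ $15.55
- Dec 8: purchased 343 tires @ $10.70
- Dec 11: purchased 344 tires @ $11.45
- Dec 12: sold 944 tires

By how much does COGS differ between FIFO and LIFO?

$2,216.75

FIFO COGS: 247 @ $16.20 + 125 @ $15.75 + 357 @ $15.55 + 215 @ $10.70 = $13,822.00
LIFO COGS: 344 @ $11.45 + 343 @ $10.70 + 257 @ $15.55 = $11,605.25
Difference = |$13,822.00 − $11,605.25| = $2,216.75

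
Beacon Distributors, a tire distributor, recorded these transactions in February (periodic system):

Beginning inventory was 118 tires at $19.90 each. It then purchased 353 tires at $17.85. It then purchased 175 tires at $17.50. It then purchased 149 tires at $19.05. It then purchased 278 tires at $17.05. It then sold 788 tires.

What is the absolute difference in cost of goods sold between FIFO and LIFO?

FIFO COGS: 118 @ $19.90 + 353 @ $17.85 + 175 @ $17.50 + 142 @ $19.05 = $14,416.85
LIFO COGS: 278 @ $17.05 + 149 @ $19.05 + 175 @ $17.50 + 186 @ $17.85 = $13,960.95
Difference = |$14,416.85 − $13,960.95| = $455.90

$455.90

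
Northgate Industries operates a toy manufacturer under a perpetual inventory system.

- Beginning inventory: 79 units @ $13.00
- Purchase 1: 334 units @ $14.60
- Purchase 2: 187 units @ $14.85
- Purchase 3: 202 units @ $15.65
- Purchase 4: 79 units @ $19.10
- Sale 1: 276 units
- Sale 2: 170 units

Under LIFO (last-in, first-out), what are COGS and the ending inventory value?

COGS = $7,120.45; ending inventory = $6,230.10

Sale 1 (276) [LIFO — newest first]: 79 @ $19.10 + 197 @ $15.65 = $4,591.95
Sale 2 (170) [LIFO — newest first]: 5 @ $15.65 + 165 @ $14.85 = $2,528.50
Total COGS = $4,591.95 + $2,528.50 = $7,120.45
Ending inventory: 79 @ $13.00 + 334 @ $14.60 + 22 @ $14.85 = $6,230.10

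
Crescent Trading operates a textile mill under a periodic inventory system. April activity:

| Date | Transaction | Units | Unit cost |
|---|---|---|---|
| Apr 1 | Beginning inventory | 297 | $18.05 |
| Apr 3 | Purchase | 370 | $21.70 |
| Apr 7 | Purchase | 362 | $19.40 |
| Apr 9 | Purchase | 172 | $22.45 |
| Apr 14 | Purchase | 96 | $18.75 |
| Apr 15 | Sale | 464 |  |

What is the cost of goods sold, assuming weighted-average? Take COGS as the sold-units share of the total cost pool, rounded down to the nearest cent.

COGS = $9,327.95

Apr 15, sell 464: 464/1297 × $26,074.05 → $9,327.95
Ending inventory (cost pool remaining) = $16,746.10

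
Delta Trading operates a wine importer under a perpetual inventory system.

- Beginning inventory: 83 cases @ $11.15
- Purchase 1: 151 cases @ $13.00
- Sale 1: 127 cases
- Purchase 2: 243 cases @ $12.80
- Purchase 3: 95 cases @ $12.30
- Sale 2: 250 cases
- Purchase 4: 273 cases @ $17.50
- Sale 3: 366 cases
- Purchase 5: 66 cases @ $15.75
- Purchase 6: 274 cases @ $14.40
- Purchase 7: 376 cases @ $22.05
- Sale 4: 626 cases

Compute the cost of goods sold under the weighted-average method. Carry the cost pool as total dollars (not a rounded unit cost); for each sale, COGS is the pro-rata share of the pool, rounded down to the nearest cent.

After Beginning: 83 on hand, pool $925.45 (≈ $11.1500 each)
After Purchase 1: 234 on hand, pool $2,888.45 (≈ $12.3438 each)
Sale 1, sell 127: 127/234 × $2,888.45 → $1,567.66
After Purchase 2: 350 on hand, pool $4,431.19 (≈ $12.6605 each)
After Purchase 3: 445 on hand, pool $5,599.69 (≈ $12.5836 each)
Sale 2, sell 250: 250/445 × $5,599.69 → $3,145.89
After Purchase 4: 468 on hand, pool $7,231.30 (≈ $15.4515 each)
Sale 3, sell 366: 366/468 × $7,231.30 → $5,655.24
After Purchase 5: 168 on hand, pool $2,615.56 (≈ $15.5688 each)
After Purchase 6: 442 on hand, pool $6,561.16 (≈ $14.8443 each)
After Purchase 7: 818 on hand, pool $14,851.96 (≈ $18.1564 each)
Sale 4, sell 626: 626/818 × $14,851.96 → $11,365.92
Total COGS = $1,567.66 + $3,145.89 + $5,655.24 + $11,365.92 = $21,734.71
Ending inventory (cost pool remaining) = $3,486.04

COGS = $21,734.71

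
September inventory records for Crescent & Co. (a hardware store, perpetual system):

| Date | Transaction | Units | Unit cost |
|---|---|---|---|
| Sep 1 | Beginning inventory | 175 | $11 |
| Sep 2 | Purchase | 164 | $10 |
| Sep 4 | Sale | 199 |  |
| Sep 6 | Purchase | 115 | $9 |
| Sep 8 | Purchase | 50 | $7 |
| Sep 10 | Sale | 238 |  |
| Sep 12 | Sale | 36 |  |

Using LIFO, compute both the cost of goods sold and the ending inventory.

COGS = $4,609; ending inventory = $341

Sep 4, 199 sold [LIFO — newest first]: 164 @ $10 + 35 @ $11 = $2,025
Sep 10, 238 sold [LIFO — newest first]: 50 @ $7 + 115 @ $9 + 73 @ $11 = $2,188
Sep 12, 36 sold [LIFO — newest first]: 36 @ $11 = $396
Total COGS = $2,025 + $2,188 + $396 = $4,609
Ending inventory: 31 @ $11 = $341
Check: goods available $4,950 = COGS $4,609 + ending $341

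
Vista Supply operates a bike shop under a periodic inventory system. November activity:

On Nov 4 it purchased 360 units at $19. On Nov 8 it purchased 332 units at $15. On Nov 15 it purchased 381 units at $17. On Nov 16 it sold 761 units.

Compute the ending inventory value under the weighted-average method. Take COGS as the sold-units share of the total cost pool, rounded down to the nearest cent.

Ending inventory = $5,320.29

Nov 16, sell 761: 761/1073 × $18,297.00 → $12,976.71
Ending inventory (cost pool remaining) = $5,320.29
Check: goods available $18,297.00 = COGS $12,976.71 + ending $5,320.29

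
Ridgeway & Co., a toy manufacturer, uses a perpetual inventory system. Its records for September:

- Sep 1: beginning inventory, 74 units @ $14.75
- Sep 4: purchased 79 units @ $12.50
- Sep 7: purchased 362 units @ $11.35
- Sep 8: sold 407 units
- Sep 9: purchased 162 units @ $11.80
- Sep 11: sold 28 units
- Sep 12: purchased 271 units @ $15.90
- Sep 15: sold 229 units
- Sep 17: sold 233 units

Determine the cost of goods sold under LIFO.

COGS = $11,655.95

Sep 8, 407 sold [LIFO — newest first]: 362 @ $11.35 + 45 @ $12.50 = $4,671.20
Sep 11, 28 sold [LIFO — newest first]: 28 @ $11.80 = $330.40
Sep 15, 229 sold [LIFO — newest first]: 229 @ $15.90 = $3,641.10
Sep 17, 233 sold [LIFO — newest first]: 42 @ $15.90 + 134 @ $11.80 + 34 @ $12.50 + 23 @ $14.75 = $3,013.25
Total COGS = $4,671.20 + $330.40 + $3,641.10 + $3,013.25 = $11,655.95
Ending inventory: 51 @ $14.75 = $752.25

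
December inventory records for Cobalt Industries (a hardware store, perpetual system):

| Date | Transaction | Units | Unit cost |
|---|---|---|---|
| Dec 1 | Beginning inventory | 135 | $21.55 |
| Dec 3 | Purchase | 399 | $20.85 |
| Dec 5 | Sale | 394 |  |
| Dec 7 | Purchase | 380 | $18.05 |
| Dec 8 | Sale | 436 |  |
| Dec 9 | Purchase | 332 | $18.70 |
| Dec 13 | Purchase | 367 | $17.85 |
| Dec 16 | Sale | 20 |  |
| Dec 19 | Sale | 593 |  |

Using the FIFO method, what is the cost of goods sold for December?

Dec 5, 394 sold [FIFO — oldest first]: 135 @ $21.55 + 259 @ $20.85 = $8,309.40
Dec 8, 436 sold [FIFO — oldest first]: 140 @ $20.85 + 296 @ $18.05 = $8,261.80
Dec 16, 20 sold [FIFO — oldest first]: 20 @ $18.05 = $361.00
Dec 19, 593 sold [FIFO — oldest first]: 64 @ $18.05 + 332 @ $18.70 + 197 @ $17.85 = $10,880.05
Total COGS = $8,309.40 + $8,261.80 + $361.00 + $10,880.05 = $27,812.25
Ending inventory: 170 @ $17.85 = $3,034.50
Check: goods available $30,846.75 = COGS $27,812.25 + ending $3,034.50

COGS = $27,812.25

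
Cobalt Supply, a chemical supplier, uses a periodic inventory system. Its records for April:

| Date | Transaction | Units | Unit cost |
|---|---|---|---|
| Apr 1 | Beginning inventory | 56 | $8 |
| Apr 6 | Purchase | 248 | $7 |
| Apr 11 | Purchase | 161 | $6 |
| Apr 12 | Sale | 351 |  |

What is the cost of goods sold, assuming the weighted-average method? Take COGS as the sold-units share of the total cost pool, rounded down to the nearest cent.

COGS = $2,377.74

Apr 12, sell 351: 351/465 × $3,150.00 → $2,377.74
Ending inventory (cost pool remaining) = $772.26
Check: goods available $3,150.00 = COGS $2,377.74 + ending $772.26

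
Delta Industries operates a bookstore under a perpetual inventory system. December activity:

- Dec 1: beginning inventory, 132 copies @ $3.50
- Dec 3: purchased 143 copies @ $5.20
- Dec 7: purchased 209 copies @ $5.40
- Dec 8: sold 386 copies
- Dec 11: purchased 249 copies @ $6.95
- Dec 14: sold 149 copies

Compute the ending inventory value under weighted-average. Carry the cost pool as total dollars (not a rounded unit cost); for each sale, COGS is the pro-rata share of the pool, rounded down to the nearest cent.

After Dec 1: 132 on hand, pool $462.00 (≈ $3.5000 each)
After Dec 3: 275 on hand, pool $1,205.60 (≈ $4.3840 each)
After Dec 7: 484 on hand, pool $2,334.20 (≈ $4.8227 each)
Dec 8, sell 386: 386/484 × $2,334.20 → $1,861.57
After Dec 11: 347 on hand, pool $2,203.18 (≈ $6.3492 each)
Dec 14, sell 149: 149/347 × $2,203.18 → $946.03
Total COGS = $1,861.57 + $946.03 = $2,807.60
Ending inventory (cost pool remaining) = $1,257.15

Ending inventory = $1,257.15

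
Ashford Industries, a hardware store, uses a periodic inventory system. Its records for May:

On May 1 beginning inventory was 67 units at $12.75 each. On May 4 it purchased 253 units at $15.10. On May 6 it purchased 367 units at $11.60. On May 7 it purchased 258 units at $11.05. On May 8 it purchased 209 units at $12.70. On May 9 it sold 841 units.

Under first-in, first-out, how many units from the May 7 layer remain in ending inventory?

104

May 9, 841 sold [FIFO — oldest first]: 67 @ $12.75 + 253 @ $15.10 + 367 @ $11.60 + 154 @ $11.05 = $10,633.45
Ending inventory: 104 @ $11.05 + 209 @ $12.70 = $3,803.50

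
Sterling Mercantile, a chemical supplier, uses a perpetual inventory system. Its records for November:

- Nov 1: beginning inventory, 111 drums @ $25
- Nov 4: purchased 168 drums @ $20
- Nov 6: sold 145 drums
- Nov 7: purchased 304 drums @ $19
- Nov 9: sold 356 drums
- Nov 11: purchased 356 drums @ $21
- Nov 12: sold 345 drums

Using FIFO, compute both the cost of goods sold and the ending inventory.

COGS = $17,434; ending inventory = $1,953

Nov 6, 145 sold [FIFO — oldest first]: 111 @ $25 + 34 @ $20 = $3,455
Nov 9, 356 sold [FIFO — oldest first]: 134 @ $20 + 222 @ $19 = $6,898
Nov 12, 345 sold [FIFO — oldest first]: 82 @ $19 + 263 @ $21 = $7,081
Total COGS = $3,455 + $6,898 + $7,081 = $17,434
Ending inventory: 93 @ $21 = $1,953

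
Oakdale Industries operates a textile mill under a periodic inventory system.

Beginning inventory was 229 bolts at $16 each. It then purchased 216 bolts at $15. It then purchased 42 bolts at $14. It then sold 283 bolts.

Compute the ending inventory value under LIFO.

Ending inventory = $3,264

Sale 1 (283) [LIFO — newest first]: 42 @ $14 + 216 @ $15 + 25 @ $16 = $4,228
Ending inventory: 204 @ $16 = $3,264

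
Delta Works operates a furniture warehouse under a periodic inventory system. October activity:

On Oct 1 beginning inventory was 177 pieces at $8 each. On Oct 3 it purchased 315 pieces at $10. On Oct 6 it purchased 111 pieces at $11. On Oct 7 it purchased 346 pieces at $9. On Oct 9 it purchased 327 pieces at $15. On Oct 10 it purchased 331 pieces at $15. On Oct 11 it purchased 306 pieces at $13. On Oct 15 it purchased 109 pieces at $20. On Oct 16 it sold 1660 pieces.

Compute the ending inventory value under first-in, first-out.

Ending inventory = $5,469

Oct 16, 1660 sold [FIFO — oldest first]: 177 @ $8 + 315 @ $10 + 111 @ $11 + 346 @ $9 + 327 @ $15 + 331 @ $15 + 53 @ $13 = $19,460
Ending inventory: 253 @ $13 + 109 @ $20 = $5,469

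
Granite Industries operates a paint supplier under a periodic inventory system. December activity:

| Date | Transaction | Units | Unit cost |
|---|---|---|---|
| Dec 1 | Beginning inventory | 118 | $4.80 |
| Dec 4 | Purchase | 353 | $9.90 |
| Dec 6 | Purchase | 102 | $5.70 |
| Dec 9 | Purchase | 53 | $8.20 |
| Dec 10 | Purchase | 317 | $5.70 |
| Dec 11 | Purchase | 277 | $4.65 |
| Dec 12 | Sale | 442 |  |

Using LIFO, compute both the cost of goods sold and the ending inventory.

Dec 12, 442 sold [LIFO — newest first]: 277 @ $4.65 + 165 @ $5.70 = $2,228.55
Ending inventory: 118 @ $4.80 + 353 @ $9.90 + 102 @ $5.70 + 53 @ $8.20 + 152 @ $5.70 = $5,943.50
Check: goods available $8,172.05 = COGS $2,228.55 + ending $5,943.50

COGS = $2,228.55; ending inventory = $5,943.50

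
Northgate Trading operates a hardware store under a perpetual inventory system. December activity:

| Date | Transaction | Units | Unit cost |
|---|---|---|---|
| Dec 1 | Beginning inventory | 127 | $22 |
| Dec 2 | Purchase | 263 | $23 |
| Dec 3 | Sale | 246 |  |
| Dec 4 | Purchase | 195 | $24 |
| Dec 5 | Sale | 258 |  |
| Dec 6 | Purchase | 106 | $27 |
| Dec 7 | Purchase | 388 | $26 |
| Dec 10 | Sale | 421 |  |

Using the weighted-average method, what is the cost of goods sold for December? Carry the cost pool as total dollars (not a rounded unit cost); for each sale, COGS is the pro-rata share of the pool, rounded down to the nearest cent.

COGS = $22,496.21

After Dec 1: 127 on hand, pool $2,794.00 (≈ $22.0000 each)
After Dec 2: 390 on hand, pool $8,843.00 (≈ $22.6744 each)
Dec 3, sell 246: 246/390 × $8,843.00 → $5,577.89
After Dec 4: 339 on hand, pool $7,945.11 (≈ $23.4369 each)
Dec 5, sell 258: 258/339 × $7,945.11 → $6,046.72
After Dec 6: 187 on hand, pool $4,760.39 (≈ $25.4566 each)
After Dec 7: 575 on hand, pool $14,848.39 (≈ $25.8233 each)
Dec 10, sell 421: 421/575 × $14,848.39 → $10,871.60
Total COGS = $5,577.89 + $6,046.72 + $10,871.60 = $22,496.21
Ending inventory (cost pool remaining) = $3,976.79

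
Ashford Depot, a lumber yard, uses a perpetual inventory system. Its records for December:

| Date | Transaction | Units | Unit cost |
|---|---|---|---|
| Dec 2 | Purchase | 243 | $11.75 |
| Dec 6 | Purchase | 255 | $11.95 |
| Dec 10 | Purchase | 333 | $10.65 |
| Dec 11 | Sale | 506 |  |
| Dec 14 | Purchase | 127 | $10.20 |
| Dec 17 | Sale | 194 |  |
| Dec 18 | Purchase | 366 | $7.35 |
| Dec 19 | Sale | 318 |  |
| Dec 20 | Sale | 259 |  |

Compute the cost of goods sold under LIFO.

COGS = $12,882.20

Dec 11, 506 sold [LIFO — newest first]: 333 @ $10.65 + 173 @ $11.95 = $5,613.80
Dec 17, 194 sold [LIFO — newest first]: 127 @ $10.20 + 67 @ $11.95 = $2,096.05
Dec 19, 318 sold [LIFO — newest first]: 318 @ $7.35 = $2,337.30
Dec 20, 259 sold [LIFO — newest first]: 48 @ $7.35 + 15 @ $11.95 + 196 @ $11.75 = $2,835.05
Total COGS = $5,613.80 + $2,096.05 + $2,337.30 + $2,835.05 = $12,882.20
Ending inventory: 47 @ $11.75 = $552.25
Check: goods available $13,434.45 = COGS $12,882.20 + ending $552.25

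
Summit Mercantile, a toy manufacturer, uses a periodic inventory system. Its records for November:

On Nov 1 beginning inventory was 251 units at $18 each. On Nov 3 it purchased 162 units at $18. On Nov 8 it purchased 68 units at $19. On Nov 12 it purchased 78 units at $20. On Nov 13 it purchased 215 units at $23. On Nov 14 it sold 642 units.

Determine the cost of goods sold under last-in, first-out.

Nov 14, 642 sold [LIFO — newest first]: 215 @ $23 + 78 @ $20 + 68 @ $19 + 162 @ $18 + 119 @ $18 = $12,855
Ending inventory: 132 @ $18 = $2,376

COGS = $12,855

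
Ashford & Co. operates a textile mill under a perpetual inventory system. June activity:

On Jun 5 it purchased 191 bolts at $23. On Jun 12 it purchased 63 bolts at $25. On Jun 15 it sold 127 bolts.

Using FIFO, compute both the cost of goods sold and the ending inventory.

Jun 15, 127 sold [FIFO — oldest first]: 127 @ $23 = $2,921
Ending inventory: 64 @ $23 + 63 @ $25 = $3,047

COGS = $2,921; ending inventory = $3,047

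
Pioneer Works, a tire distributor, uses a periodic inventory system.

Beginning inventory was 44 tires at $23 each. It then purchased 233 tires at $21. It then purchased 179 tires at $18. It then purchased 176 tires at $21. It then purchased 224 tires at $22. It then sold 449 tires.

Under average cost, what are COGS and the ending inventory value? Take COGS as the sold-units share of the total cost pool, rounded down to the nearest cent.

Sale 1, sell 449: 449/856 × $17,751.00 → $9,310.98
Ending inventory (cost pool remaining) = $8,440.02

COGS = $9,310.98; ending inventory = $8,440.02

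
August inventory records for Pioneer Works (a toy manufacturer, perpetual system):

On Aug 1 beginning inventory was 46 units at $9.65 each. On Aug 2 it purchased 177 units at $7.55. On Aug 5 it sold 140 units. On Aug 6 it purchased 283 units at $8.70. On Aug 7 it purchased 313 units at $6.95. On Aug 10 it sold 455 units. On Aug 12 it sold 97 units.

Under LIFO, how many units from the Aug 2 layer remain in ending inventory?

37

Aug 5, 140 sold [LIFO — newest first]: 140 @ $7.55 = $1,057.00
Aug 10, 455 sold [LIFO — newest first]: 313 @ $6.95 + 142 @ $8.70 = $3,410.75
Aug 12, 97 sold [LIFO — newest first]: 97 @ $8.70 = $843.90
Total COGS = $1,057.00 + $3,410.75 + $843.90 = $5,311.65
Ending inventory: 46 @ $9.65 + 37 @ $7.55 + 44 @ $8.70 = $1,106.05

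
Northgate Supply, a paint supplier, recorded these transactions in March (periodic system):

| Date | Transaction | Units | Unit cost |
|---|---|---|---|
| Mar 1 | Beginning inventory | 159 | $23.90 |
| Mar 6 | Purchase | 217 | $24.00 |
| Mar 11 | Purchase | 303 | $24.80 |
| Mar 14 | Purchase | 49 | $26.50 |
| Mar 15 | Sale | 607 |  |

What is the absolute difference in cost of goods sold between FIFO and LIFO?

FIFO COGS: 159 @ $23.90 + 217 @ $24.00 + 231 @ $24.80 = $14,736.90
LIFO COGS: 49 @ $26.50 + 303 @ $24.80 + 217 @ $24.00 + 38 @ $23.90 = $14,929.10
Difference = |$14,736.90 − $14,929.10| = $192.20

$192.20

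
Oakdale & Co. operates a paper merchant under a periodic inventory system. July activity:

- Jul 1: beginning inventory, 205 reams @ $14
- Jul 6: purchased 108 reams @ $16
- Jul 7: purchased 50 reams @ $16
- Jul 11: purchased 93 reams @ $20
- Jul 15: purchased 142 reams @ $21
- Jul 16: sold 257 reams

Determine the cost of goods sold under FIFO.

COGS = $3,702

Jul 16, 257 sold [FIFO — oldest first]: 205 @ $14 + 52 @ $16 = $3,702
Ending inventory: 56 @ $16 + 50 @ $16 + 93 @ $20 + 142 @ $21 = $6,538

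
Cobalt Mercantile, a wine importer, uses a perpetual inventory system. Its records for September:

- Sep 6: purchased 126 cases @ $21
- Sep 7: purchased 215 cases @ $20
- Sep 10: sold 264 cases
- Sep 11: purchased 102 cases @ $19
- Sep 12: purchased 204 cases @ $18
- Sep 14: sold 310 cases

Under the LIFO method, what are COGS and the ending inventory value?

Sep 10, 264 sold [LIFO — newest first]: 215 @ $20 + 49 @ $21 = $5,329
Sep 14, 310 sold [LIFO — newest first]: 204 @ $18 + 102 @ $19 + 4 @ $21 = $5,694
Total COGS = $5,329 + $5,694 = $11,023
Ending inventory: 73 @ $21 = $1,533

COGS = $11,023; ending inventory = $1,533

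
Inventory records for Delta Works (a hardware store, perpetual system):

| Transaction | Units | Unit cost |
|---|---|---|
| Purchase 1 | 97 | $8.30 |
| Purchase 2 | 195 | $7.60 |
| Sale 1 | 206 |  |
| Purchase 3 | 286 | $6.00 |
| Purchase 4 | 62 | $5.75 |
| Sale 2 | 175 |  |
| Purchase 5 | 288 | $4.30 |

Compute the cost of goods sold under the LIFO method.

COGS = $2,607.80

Sale 1 (206) [LIFO — newest first]: 195 @ $7.60 + 11 @ $8.30 = $1,573.30
Sale 2 (175) [LIFO — newest first]: 62 @ $5.75 + 113 @ $6.00 = $1,034.50
Total COGS = $1,573.30 + $1,034.50 = $2,607.80
Ending inventory: 86 @ $8.30 + 173 @ $6.00 + 288 @ $4.30 = $2,990.20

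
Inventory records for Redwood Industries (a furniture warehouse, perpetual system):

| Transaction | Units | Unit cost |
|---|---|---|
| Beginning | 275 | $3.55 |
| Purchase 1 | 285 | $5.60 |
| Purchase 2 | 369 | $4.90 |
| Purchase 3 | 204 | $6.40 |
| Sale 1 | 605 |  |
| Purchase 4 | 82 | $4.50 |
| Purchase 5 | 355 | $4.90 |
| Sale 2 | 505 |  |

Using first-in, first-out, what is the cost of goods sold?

Sale 1 (605) [FIFO — oldest first]: 275 @ $3.55 + 285 @ $5.60 + 45 @ $4.90 = $2,792.75
Sale 2 (505) [FIFO — oldest first]: 324 @ $4.90 + 181 @ $6.40 = $2,746.00
Total COGS = $2,792.75 + $2,746.00 = $5,538.75
Ending inventory: 23 @ $6.40 + 82 @ $4.50 + 355 @ $4.90 = $2,255.70
Check: goods available $7,794.45 = COGS $5,538.75 + ending $2,255.70

COGS = $5,538.75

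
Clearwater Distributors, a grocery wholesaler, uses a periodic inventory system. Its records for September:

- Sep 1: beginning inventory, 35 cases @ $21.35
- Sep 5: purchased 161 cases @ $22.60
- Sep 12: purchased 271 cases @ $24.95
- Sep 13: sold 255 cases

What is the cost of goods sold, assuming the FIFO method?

COGS = $5,857.90

Sep 13, 255 sold [FIFO — oldest first]: 35 @ $21.35 + 161 @ $22.60 + 59 @ $24.95 = $5,857.90
Ending inventory: 212 @ $24.95 = $5,289.40
Check: goods available $11,147.30 = COGS $5,857.90 + ending $5,289.40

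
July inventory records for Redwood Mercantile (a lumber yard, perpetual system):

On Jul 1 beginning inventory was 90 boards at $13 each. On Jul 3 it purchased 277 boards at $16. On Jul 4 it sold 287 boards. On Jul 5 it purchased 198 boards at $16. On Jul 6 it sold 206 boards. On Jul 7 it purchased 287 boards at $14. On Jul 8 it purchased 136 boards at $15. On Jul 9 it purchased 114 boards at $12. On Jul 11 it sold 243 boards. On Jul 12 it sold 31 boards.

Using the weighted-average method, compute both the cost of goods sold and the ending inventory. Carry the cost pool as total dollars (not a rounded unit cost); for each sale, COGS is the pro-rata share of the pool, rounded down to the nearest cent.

After Jul 1: 90 on hand, pool $1,170.00 (≈ $13.0000 each)
After Jul 3: 367 on hand, pool $5,602.00 (≈ $15.2643 each)
Jul 4, sell 287: 287/367 × $5,602.00 → $4,380.85
After Jul 5: 278 on hand, pool $4,389.15 (≈ $15.7883 each)
Jul 6, sell 206: 206/278 × $4,389.15 → $3,252.39
After Jul 7: 359 on hand, pool $5,154.76 (≈ $14.3587 each)
After Jul 8: 495 on hand, pool $7,194.76 (≈ $14.5349 each)
After Jul 9: 609 on hand, pool $8,562.76 (≈ $14.0604 each)
Jul 11, sell 243: 243/609 × $8,562.76 → $3,416.66
Jul 12, sell 31: 31/366 × $5,146.10 → $435.87
Total COGS = $4,380.85 + $3,252.39 + $3,416.66 + $435.87 = $11,485.77
Ending inventory (cost pool remaining) = $4,710.23
Check: goods available $16,196.00 = COGS $11,485.77 + ending $4,710.23

COGS = $11,485.77; ending inventory = $4,710.23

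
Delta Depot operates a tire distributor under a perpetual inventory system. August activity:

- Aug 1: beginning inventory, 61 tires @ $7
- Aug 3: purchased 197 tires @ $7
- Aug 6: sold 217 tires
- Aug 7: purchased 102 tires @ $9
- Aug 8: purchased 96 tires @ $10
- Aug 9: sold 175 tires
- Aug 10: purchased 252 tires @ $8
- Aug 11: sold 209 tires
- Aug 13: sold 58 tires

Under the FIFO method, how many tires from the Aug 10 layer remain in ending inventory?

Aug 6, 217 sold [FIFO — oldest first]: 61 @ $7 + 156 @ $7 = $1,519
Aug 9, 175 sold [FIFO — oldest first]: 41 @ $7 + 102 @ $9 + 32 @ $10 = $1,525
Aug 11, 209 sold [FIFO — oldest first]: 64 @ $10 + 145 @ $8 = $1,800
Aug 13, 58 sold [FIFO — oldest first]: 58 @ $8 = $464
Total COGS = $1,519 + $1,525 + $1,800 + $464 = $5,308
Ending inventory: 49 @ $8 = $392

49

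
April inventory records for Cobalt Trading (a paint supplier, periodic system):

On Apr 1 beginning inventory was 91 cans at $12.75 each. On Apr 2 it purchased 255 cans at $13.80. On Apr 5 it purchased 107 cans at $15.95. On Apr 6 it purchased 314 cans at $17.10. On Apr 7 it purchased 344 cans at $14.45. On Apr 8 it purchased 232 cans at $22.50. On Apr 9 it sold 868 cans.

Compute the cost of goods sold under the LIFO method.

Apr 9, 868 sold [LIFO — newest first]: 232 @ $22.50 + 344 @ $14.45 + 292 @ $17.10 = $15,184.00
Ending inventory: 91 @ $12.75 + 255 @ $13.80 + 107 @ $15.95 + 22 @ $17.10 = $6,762.10
Check: goods available $21,946.10 = COGS $15,184.00 + ending $6,762.10

COGS = $15,184.00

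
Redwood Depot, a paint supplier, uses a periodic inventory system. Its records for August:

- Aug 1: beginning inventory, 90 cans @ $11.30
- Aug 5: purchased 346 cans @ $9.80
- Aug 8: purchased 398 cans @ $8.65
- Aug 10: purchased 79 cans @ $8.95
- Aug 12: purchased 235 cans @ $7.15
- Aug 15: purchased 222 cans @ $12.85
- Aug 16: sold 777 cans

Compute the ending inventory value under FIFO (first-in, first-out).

Aug 16, 777 sold [FIFO — oldest first]: 90 @ $11.30 + 346 @ $9.80 + 341 @ $8.65 = $7,357.45
Ending inventory: 57 @ $8.65 + 79 @ $8.95 + 235 @ $7.15 + 222 @ $12.85 = $5,733.05
Check: goods available $13,090.50 = COGS $7,357.45 + ending $5,733.05

Ending inventory = $5,733.05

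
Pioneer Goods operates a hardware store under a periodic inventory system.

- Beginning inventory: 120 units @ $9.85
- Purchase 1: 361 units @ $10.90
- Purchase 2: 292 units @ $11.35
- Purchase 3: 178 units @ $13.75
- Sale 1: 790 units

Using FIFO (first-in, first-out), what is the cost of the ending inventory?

Ending inventory = $2,213.75

Sale 1 (790) [FIFO — oldest first]: 120 @ $9.85 + 361 @ $10.90 + 292 @ $11.35 + 17 @ $13.75 = $8,664.85
Ending inventory: 161 @ $13.75 = $2,213.75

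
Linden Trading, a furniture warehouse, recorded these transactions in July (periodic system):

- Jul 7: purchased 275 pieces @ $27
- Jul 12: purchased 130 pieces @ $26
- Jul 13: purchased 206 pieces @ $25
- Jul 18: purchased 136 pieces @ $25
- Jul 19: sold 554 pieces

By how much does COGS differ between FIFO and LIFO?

FIFO COGS: 275 @ $27 + 130 @ $26 + 149 @ $25 = $14,530
LIFO COGS: 136 @ $25 + 206 @ $25 + 130 @ $26 + 82 @ $27 = $14,144
Difference = |$14,530 − $14,144| = $386

$386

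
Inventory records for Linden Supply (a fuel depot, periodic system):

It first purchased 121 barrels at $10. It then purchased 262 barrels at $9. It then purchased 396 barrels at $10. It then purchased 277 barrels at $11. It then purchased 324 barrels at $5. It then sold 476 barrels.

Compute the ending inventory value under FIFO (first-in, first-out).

Sale 1 (476) [FIFO — oldest first]: 121 @ $10 + 262 @ $9 + 93 @ $10 = $4,498
Ending inventory: 303 @ $10 + 277 @ $11 + 324 @ $5 = $7,697
Check: goods available $12,195 = COGS $4,498 + ending $7,697

Ending inventory = $7,697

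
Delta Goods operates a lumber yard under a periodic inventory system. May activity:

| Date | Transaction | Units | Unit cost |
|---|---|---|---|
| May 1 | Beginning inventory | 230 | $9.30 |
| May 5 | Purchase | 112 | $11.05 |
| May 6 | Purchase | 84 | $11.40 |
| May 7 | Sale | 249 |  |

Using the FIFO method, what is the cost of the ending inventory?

May 7, 249 sold [FIFO — oldest first]: 230 @ $9.30 + 19 @ $11.05 = $2,348.95
Ending inventory: 93 @ $11.05 + 84 @ $11.40 = $1,985.25
Check: goods available $4,334.20 = COGS $2,348.95 + ending $1,985.25

Ending inventory = $1,985.25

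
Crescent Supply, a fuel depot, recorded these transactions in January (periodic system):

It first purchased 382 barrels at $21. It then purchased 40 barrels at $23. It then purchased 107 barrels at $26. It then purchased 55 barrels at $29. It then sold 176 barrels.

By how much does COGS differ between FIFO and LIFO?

FIFO COGS: 176 @ $21 = $3,696
LIFO COGS: 55 @ $29 + 107 @ $26 + 14 @ $23 = $4,699
Difference = |$3,696 − $4,699| = $1,003

$1,003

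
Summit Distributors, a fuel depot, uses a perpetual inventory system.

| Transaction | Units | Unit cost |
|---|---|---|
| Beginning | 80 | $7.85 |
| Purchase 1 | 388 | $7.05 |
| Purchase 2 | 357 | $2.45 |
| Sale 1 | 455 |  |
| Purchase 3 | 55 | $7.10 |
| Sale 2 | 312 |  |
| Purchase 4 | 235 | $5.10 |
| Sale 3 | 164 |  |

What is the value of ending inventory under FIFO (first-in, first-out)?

Sale 1 (455) [FIFO — oldest first]: 80 @ $7.85 + 375 @ $7.05 = $3,271.75
Sale 2 (312) [FIFO — oldest first]: 13 @ $7.05 + 299 @ $2.45 = $824.20
Sale 3 (164) [FIFO — oldest first]: 58 @ $2.45 + 55 @ $7.10 + 51 @ $5.10 = $792.70
Total COGS = $3,271.75 + $824.20 + $792.70 = $4,888.65
Ending inventory: 184 @ $5.10 = $938.40

Ending inventory = $938.40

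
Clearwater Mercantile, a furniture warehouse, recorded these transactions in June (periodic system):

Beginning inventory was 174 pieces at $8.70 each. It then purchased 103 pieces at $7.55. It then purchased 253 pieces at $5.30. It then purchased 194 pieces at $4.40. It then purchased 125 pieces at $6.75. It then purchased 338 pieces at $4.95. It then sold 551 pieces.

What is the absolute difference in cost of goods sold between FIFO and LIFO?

$820.70

FIFO COGS: 174 @ $8.70 + 103 @ $7.55 + 253 @ $5.30 + 21 @ $4.40 = $3,724.75
LIFO COGS: 338 @ $4.95 + 125 @ $6.75 + 88 @ $4.40 = $2,904.05
Difference = |$3,724.75 − $2,904.05| = $820.70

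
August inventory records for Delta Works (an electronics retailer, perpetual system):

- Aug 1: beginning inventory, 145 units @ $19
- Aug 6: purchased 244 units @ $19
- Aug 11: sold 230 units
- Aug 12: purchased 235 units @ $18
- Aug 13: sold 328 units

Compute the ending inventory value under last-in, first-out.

Aug 11, 230 sold [LIFO — newest first]: 230 @ $19 = $4,370
Aug 13, 328 sold [LIFO — newest first]: 235 @ $18 + 14 @ $19 + 79 @ $19 = $5,997
Total COGS = $4,370 + $5,997 = $10,367
Ending inventory: 66 @ $19 = $1,254

Ending inventory = $1,254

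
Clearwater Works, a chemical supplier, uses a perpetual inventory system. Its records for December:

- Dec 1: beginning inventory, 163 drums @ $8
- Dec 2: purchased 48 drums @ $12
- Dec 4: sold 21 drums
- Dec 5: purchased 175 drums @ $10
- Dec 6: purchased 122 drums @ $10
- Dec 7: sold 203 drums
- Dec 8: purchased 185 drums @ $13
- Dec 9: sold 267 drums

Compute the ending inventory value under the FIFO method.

Dec 4, 21 sold [FIFO — oldest first]: 21 @ $8 = $168
Dec 7, 203 sold [FIFO — oldest first]: 142 @ $8 + 48 @ $12 + 13 @ $10 = $1,842
Dec 9, 267 sold [FIFO — oldest first]: 162 @ $10 + 105 @ $10 = $2,670
Total COGS = $168 + $1,842 + $2,670 = $4,680
Ending inventory: 17 @ $10 + 185 @ $13 = $2,575
Check: goods available $7,255 = COGS $4,680 + ending $2,575

Ending inventory = $2,575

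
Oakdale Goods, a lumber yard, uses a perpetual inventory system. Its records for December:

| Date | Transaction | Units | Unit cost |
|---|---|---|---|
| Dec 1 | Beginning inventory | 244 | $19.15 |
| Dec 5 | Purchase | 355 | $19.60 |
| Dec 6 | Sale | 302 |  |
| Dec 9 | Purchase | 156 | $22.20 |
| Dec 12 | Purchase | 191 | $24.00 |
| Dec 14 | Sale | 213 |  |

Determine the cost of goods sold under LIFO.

COGS = $10,991.60

Dec 6, 302 sold [LIFO — newest first]: 302 @ $19.60 = $5,919.20
Dec 14, 213 sold [LIFO — newest first]: 191 @ $24.00 + 22 @ $22.20 = $5,072.40
Total COGS = $5,919.20 + $5,072.40 = $10,991.60
Ending inventory: 244 @ $19.15 + 53 @ $19.60 + 134 @ $22.20 = $8,686.20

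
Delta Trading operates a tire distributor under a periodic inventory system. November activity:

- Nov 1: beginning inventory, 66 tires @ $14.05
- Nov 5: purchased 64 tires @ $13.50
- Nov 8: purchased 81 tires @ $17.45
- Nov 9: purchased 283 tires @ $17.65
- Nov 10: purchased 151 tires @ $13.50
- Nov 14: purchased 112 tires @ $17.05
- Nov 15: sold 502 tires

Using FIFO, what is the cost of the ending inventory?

Ending inventory = $3,840.10

Nov 15, 502 sold [FIFO — oldest first]: 66 @ $14.05 + 64 @ $13.50 + 81 @ $17.45 + 283 @ $17.65 + 8 @ $13.50 = $8,307.70
Ending inventory: 143 @ $13.50 + 112 @ $17.05 = $3,840.10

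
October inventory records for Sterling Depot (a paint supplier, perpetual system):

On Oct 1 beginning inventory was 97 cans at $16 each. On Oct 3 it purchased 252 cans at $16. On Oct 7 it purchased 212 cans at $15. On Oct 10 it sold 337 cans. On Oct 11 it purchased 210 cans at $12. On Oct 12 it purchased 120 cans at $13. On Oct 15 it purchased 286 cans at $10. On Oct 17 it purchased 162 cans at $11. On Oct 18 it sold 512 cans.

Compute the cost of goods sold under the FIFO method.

Oct 10, 337 sold [FIFO — oldest first]: 97 @ $16 + 240 @ $16 = $5,392
Oct 18, 512 sold [FIFO — oldest first]: 12 @ $16 + 212 @ $15 + 210 @ $12 + 78 @ $13 = $6,906
Total COGS = $5,392 + $6,906 = $12,298
Ending inventory: 42 @ $13 + 286 @ $10 + 162 @ $11 = $5,188

COGS = $12,298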